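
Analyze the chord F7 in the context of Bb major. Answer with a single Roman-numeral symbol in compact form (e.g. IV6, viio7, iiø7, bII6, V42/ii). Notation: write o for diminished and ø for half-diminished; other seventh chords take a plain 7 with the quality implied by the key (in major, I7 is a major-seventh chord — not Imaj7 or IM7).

V7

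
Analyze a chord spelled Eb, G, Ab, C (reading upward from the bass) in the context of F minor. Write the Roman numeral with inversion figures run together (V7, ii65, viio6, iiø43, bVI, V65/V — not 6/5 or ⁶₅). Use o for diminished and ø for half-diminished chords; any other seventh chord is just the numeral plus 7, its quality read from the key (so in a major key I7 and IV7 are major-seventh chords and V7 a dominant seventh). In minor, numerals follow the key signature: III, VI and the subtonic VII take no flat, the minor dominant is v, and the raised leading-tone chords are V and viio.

III43

The pitches Ab-C-Eb-G form a major seventh chord rooted on Ab.
Ab is scale degree 3 in F minor, and a major seventh chord on that degree is written III7.
With Eb in the bass the chord is in second inversion, so the figured bass is 43.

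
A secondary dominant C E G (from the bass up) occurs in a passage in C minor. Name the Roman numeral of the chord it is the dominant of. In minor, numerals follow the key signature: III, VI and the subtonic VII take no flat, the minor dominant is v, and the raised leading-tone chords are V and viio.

iv

The chord is a major triad on C.
A dominant resolves down a perfect fifth: C → F. In C minor, F is scale degree 4, i.e. iv.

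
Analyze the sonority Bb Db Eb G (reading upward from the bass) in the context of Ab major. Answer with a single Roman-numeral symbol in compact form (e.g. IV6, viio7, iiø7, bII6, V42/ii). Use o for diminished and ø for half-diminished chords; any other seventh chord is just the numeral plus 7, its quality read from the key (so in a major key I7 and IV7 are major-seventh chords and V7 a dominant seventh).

The pitches Eb-G-Bb-Db form a dominant seventh chord rooted on Eb.
In Ab major, Eb is the dominant; the diatonic dominant seventh chord there is V7.
With Bb in the bass the chord is in second inversion, so the figured bass is 43.

V43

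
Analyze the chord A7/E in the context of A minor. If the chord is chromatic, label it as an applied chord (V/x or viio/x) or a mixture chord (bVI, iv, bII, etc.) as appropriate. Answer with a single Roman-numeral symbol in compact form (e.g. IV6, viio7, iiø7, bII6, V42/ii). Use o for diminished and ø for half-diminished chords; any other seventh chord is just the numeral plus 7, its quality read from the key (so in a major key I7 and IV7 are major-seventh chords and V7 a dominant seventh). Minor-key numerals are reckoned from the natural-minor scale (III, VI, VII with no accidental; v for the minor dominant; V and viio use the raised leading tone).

V43/iv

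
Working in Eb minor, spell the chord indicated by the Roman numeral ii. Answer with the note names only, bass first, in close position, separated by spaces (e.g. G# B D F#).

Scale degree 2 in Eb minor is F; here the chord built on it is altered to a minor triad. ii is the minor supertonic, borrowed from the parallel major (the Dorian ii).
So the chord is F-Ab-C, a minor triad.

F Ab C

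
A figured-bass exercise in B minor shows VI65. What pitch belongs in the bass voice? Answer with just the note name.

VI in B minor has root G; the chord is G-B-D-F#.
The figure 65 means first inversion — the third is in the bass.

B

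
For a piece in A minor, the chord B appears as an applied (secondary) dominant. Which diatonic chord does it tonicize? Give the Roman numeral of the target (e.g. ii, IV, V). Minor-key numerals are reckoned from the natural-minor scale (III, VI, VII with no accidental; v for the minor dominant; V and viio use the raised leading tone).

V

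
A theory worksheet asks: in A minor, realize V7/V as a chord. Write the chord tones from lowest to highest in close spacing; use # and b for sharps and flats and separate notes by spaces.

B D# F# A

The slash means an applied dominant: we want the dominant of V. In A minor, V is E major, and its dominant is built on B.
Building a dominant seventh chord on B gives B-D#-F#-A.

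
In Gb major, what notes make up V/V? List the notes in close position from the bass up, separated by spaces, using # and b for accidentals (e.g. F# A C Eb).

Ab C Eb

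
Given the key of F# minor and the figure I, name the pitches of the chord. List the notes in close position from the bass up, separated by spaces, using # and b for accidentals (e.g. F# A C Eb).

I is the major tonic (Picardy third), borrowed from the parallel major. In F# minor that root is F#.
So the chord is F#-A#-C#, a major triad.

F# A# C#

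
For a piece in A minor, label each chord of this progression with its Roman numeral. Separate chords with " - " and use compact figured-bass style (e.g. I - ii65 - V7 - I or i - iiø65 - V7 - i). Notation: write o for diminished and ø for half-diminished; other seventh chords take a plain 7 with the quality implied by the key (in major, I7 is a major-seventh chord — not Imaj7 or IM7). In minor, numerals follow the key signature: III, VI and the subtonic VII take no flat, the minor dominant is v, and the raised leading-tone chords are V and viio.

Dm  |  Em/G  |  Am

Dm: root D is the subdominant; minor triad there is iv.
Em/G has root E, degree 5 in A minor, so v6.
Am has root A, degree 1 in A minor, so i.

iv - v6 - i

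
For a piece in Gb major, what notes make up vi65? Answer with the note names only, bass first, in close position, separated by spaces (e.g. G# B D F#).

The numeral's case and figure indicate a minor seventh chord. In Gb major its root, scale degree 6, is Eb.
That chord is spelled Eb-Gb-Bb-Db.
The figured bass 65 indicates first inversion, placing the third (Gb) in the bass: Gb-Bb-Db-Eb.

Gb Bb Db Eb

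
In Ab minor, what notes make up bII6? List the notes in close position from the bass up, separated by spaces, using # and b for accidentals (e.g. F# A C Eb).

bII6 is the Neapolitan sixth — a major triad on the lowered second degree, here in its customary first inversion. In Ab minor that root is Bbb.
So the chord is Bbb-Db-Fb.
With the 6 figure the chord is in first inversion; from the bass Db upward in close position it reads Db-Fb-Bbb.

Db Fb Bbb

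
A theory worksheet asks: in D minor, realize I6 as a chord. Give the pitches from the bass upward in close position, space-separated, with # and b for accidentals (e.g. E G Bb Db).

F# A D

I6 is the major tonic (Picardy third), borrowed from the parallel major. In D minor that root is D.
So the chord is D-F#-A, a major triad.
The figured bass 6 indicates first inversion, placing the third (F#) in the bass: F#-A-D.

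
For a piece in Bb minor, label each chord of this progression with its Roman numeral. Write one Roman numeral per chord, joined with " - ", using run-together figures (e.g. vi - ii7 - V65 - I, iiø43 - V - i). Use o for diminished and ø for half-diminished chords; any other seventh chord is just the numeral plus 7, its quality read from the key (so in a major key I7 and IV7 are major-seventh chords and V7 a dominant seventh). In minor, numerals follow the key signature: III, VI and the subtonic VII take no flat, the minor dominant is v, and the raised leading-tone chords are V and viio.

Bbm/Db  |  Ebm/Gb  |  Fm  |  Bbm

i6 - iv6 - v - i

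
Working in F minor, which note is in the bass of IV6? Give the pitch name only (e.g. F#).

IV in F minor has root Bb; the chord is Bb-D-F.
The figure 6 means first inversion — the third is in the bass.

D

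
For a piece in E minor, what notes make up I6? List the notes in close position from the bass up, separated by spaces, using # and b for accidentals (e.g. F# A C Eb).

G# B E

I6 is the major tonic (Picardy third), borrowed from the parallel major. In E minor that root is E.
So the chord is E-G#-B.
With the 6 figure the chord is in first inversion; from the bass G# upward in close position it reads G#-B-E.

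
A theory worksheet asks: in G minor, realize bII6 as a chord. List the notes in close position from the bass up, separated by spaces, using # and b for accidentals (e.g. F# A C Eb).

C Eb Ab

bII6 is the Neapolitan sixth — a major triad on the lowered second degree, here in its customary first inversion. In G minor that root is Ab.
So the chord is Ab-C-Eb, a major triad.
The figured bass 6 indicates first inversion, placing the third (C) in the bass: C-Eb-Ab.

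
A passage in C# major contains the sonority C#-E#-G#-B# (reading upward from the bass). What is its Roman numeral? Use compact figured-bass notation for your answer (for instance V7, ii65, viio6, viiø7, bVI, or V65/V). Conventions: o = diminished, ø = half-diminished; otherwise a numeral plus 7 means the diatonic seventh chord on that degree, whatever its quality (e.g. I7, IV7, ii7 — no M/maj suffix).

I7

Stacked in thirds the chord is C#-E#-G#-B#: a major seventh chord on C#.
In C# major, C# is the tonic; the diatonic major seventh chord there is I7.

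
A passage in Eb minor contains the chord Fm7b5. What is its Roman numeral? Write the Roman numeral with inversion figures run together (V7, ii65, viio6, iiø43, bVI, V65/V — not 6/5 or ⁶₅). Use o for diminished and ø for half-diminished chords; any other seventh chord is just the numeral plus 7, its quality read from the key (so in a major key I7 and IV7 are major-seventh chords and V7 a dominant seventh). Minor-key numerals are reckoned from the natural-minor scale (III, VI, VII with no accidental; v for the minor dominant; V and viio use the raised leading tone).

The pitches F-Ab-Cb-Eb form a half-diminished seventh chord rooted on F.
F is scale degree 2 in Eb minor, and a half-diminished seventh chord on that degree is written iiø7.

iiø7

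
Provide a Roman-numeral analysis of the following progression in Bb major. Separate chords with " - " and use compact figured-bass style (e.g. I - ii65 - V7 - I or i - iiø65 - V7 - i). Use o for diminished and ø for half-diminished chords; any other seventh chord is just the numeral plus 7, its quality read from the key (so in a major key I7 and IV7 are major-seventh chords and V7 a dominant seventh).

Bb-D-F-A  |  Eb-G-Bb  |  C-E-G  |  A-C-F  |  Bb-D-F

Bb-D-F-A: root Bb is the tonic; major seventh chord there is I7.
Eb-G-Bb: root Eb is the subdominant; major triad there is IV.
C-E-G: chromatic; C is V of V, so V/V.
A-C-F: root F is the dominant; major triad there is V6.
Bb-D-F has root Bb, degree 1 in Bb major, so I.

I7 - IV - V/V - V6 - I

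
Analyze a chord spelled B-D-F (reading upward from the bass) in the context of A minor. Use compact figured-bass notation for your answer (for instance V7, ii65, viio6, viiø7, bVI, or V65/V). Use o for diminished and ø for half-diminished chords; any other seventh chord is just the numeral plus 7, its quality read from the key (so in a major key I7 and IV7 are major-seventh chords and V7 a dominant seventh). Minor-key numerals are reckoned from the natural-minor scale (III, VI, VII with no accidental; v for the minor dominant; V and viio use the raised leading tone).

iio

The pitches B-D-F form a diminished triad rooted on B.
In A minor, B is the supertonic; the diatonic diminished triad there is iio.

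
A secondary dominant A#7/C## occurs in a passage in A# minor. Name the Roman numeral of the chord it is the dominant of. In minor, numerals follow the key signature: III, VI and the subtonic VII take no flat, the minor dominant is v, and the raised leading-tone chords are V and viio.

The chord is a dominant seventh chord on A#.
A dominant resolves down a perfect fifth: A# → D#. In A# minor, D# is scale degree 4, i.e. iv.

iv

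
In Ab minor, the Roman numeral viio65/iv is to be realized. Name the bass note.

Eb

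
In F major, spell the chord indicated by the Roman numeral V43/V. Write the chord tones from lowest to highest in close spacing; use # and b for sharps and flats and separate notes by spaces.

D F G B

V43/V is a secondary dominant — the dominant seventh of V. V in F major is C, so the applied chord's root is G, a perfect fifth above.
Building a dominant seventh chord on G gives G-B-D-F.
With the 43 figure the chord is in second inversion; from the bass D upward in close position it reads D-F-G-B.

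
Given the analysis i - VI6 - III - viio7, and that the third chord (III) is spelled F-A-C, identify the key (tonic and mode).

D minor

The anchor chord is a major triad on F, labeled III.
If F is scale degree 3 and the mode makes that degree carry a major triad, the tonic is D and the mode is minor.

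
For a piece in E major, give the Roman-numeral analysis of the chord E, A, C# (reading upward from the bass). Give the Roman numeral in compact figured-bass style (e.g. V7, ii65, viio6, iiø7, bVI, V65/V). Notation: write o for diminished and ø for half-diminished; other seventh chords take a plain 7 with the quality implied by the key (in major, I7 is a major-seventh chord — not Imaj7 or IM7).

IV64

Stacked in thirds the chord is A-C#-E: a major triad on A.
In E major, A is the subdominant; the diatonic major triad there is IV.
With E in the bass the chord is in second inversion, so the figured bass is 64.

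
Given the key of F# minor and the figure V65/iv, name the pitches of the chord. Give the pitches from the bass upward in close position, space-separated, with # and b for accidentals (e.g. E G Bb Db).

A# C# E F#

V65/iv is a secondary dominant — the dominant seventh of iv. iv in F# minor is B, so the applied chord's root is F#, a perfect fifth above.
Building a dominant seventh chord on F# gives F#-A#-C#-E.
With the 65 figure the chord is in first inversion; from the bass A# upward in close position it reads A#-C#-E-F#.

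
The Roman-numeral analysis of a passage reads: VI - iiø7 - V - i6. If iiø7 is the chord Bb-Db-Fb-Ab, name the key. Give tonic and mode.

Ab minor

The chord Bbm7b5 is a half-diminished seventh chord rooted on Bb; its label is iiø7.
Counting down one scale step from Bb places the tonic on Ab; a half-diminished seventh chord on degree 2 is diatonic only in minor.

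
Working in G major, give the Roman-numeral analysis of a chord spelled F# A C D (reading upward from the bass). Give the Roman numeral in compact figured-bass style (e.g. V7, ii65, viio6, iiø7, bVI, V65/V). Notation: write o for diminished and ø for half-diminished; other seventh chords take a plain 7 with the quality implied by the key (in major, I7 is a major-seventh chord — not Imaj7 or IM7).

V65

Stacked in thirds the chord is D-F#-A-C: a dominant seventh chord on D.
D is scale degree 5 in G major, and a dominant seventh chord on that degree is written V7.
With F# in the bass the chord is in first inversion, so the figured bass is 65.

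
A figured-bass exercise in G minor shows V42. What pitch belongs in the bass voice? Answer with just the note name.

C

V in G minor has root D; the chord is D-F#-A-C.
The figure 42 means third inversion — the seventh is in the bass.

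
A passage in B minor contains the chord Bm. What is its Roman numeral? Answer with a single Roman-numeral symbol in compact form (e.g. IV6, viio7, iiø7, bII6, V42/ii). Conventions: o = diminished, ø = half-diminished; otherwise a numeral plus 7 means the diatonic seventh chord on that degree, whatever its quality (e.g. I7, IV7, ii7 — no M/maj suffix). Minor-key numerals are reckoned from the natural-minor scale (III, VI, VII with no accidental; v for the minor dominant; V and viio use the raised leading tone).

i

Stacked in thirds the chord is B-D-F#: a minor triad on B.
B is scale degree 1 in B minor, and a minor triad on that degree is written i.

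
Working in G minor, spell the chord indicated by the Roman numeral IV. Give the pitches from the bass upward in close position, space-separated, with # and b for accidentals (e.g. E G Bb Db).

C E G

Scale degree 4 in G minor is C; here the chord built on it is altered to a major triad. IV is the major subdominant, borrowed from the parallel major.
So the chord is C-E-G, a major triad.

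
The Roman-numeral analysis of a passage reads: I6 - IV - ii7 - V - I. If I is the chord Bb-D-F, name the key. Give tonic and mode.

The anchor chord is a major triad on Bb, labeled I.
If Bb is scale degree 1 and the mode makes that degree carry a major triad, the tonic is Bb and the mode is major.

Bb major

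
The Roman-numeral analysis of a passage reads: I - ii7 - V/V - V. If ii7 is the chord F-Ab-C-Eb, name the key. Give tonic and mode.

Eb major

The chord Fm7 is a minor seventh chord rooted on F; its label is ii7.
If F is scale degree 2 and the mode makes that degree carry a minor seventh chord, the tonic is Eb and the mode is major.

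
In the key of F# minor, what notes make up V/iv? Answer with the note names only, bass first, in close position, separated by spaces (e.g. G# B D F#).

F# A# C#

V/iv is a secondary dominant — the dominant triad of iv. iv in F# minor is B, so the applied chord's root is F#, a perfect fifth above.
Building a major triad on F# gives F#-A#-C#.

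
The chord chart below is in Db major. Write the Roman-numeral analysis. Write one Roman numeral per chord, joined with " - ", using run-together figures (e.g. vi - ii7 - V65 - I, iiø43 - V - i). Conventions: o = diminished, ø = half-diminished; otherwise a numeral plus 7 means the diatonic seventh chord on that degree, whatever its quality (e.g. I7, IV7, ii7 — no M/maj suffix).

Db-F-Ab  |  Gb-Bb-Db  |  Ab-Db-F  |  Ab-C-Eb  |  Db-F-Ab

I - IV - I64 - V - I

Db-F-Ab: major triad on Db = scale degree 1 → I.
Gb-Bb-Db: root Gb is the subdominant; major triad there is IV.
Ab-Db-F has root Db, degree 1 in Db major, so I64.
Ab-C-Eb has root Ab, degree 5 in Db major, so V.
Db-F-Ab has root Db, degree 1 in Db major, so I.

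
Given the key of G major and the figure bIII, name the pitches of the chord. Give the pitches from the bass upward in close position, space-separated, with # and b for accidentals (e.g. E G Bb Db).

bIII is a major triad on the lowered third degree, borrowed from the parallel minor. In G major that root is Bb.
So the chord is Bb-D-F.

Bb D F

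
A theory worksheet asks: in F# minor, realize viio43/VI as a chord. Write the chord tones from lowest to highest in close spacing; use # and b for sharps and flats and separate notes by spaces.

The slash marks an applied leading-tone chord: viio of VI. In F# minor, VI is D, so the leading tone to it is C#, a half step below.
Building a fully diminished seventh chord on C# gives C#-E-G-Bb.
With the 43 figure the chord is in second inversion; from the bass G upward in close position it reads G-Bb-C#-E.

G Bb C# E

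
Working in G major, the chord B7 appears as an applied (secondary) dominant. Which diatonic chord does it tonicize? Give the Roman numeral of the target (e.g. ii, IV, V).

The chord is a dominant seventh chord on B.
A dominant resolves down a perfect fifth: B → E. In G major, E is scale degree 6, i.e. vi.

vi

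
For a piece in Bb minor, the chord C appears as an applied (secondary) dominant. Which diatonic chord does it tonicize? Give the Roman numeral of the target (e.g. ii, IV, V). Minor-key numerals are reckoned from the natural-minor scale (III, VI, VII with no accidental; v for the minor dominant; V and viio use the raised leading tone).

The chord is a major triad on C.
A dominant resolves down a perfect fifth: C → F. In Bb minor, F is scale degree 5, i.e. V.

V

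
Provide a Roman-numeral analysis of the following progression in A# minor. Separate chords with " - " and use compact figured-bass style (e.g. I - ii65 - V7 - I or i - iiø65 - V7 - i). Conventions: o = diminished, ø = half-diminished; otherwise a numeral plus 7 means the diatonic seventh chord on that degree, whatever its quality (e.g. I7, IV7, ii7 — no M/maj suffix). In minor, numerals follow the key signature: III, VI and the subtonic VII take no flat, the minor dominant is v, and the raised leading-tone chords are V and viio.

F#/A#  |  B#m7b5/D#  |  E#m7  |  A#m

F#/A#: root F# is the submediant; major triad there is VI6.
B#m7b5/D#: root B# is the supertonic; half-diminished seventh chord there is iiø65.
E#m7 has root E#, degree 5 in A# minor, so v7.
A#m has root A#, degree 1 in A# minor, so i.

VI6 - iiø65 - v7 - i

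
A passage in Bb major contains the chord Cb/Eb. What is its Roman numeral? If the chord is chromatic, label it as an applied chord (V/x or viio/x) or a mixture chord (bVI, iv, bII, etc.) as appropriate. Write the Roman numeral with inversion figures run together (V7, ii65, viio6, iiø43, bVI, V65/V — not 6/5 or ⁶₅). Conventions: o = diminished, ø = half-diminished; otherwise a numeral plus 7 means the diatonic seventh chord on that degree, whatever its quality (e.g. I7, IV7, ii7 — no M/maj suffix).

bII6

Stacked in thirds the chord is Cb-Eb-Gb: a major triad on Cb.
Cb is the lowered second degree of Bb major (diatonic 2 would be C). This is the Neapolitan sixth — a major triad on the lowered second degree, here in its customary first inversion.
With Eb in the bass the chord is in first inversion, so the figured bass is 6.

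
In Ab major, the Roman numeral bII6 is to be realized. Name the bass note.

Db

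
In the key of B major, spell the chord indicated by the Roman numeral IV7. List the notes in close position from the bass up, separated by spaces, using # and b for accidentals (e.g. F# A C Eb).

E G# B D#

The numeral's case and figure indicate a major seventh chord. In B major its root, scale degree 4, is E.
Stacking thirds from E gives E-G#-B-D#.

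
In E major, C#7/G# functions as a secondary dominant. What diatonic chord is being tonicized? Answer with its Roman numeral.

The chord is a dominant seventh chord on C#.
A dominant resolves down a perfect fifth: C# → F#. In E major, F# is scale degree 2, i.e. ii.

ii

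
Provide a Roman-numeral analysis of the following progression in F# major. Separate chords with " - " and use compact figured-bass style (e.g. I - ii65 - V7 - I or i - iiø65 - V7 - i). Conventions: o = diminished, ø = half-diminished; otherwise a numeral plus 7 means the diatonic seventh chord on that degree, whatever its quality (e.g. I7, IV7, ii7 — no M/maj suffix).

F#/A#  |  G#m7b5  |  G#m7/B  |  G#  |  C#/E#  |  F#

F#/A#: major triad on F# = scale degree 1 → I6.
G#m7b5: G# with this quality isn't in the key; it's iiø7, borrowed from the parallel minor.
G#m7/B: minor seventh chord on G# = scale degree 2 → ii65.
G#: chromatic; G# is V of V, so V/V.
C#/E#: root C# is the dominant; major triad there is V6.
F#: root F# is the tonic; major triad there is I.

I6 - iiø7 - ii65 - V/V - V6 - I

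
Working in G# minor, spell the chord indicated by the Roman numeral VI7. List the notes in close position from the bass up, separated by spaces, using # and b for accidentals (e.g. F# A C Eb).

E G# B D#

In G# minor, the sixth degree is E, and the diatonic chord built there is a major seventh chord.
Stacking thirds from E gives E-G#-B-D#.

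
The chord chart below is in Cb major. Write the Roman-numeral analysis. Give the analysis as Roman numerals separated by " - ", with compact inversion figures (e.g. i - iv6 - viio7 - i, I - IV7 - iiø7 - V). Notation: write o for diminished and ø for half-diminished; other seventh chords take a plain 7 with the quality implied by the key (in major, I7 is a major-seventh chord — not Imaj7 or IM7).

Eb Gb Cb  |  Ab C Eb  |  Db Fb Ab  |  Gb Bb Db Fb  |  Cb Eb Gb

I6 - V/ii - ii - V7 - I

Eb-Gb-Cb: root Cb is the tonic; major triad there is I6.
Ab-C-Eb: chromatic; Ab is V of ii, so V/ii.
Db-Fb-Ab: minor triad on Db = scale degree 2 → ii.
Gb-Bb-Db-Fb: dominant seventh chord on Gb = scale degree 5 → V7.
Cb-Eb-Gb: major triad on Cb = scale degree 1 → I.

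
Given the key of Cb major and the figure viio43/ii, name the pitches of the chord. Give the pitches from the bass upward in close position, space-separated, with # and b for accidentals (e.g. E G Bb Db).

Gb Bbb C Eb

The slash marks an applied leading-tone chord: viio of ii. In Cb major, ii is Db, so the leading tone to it is C, a half step below.
Building a fully diminished seventh chord on C gives C-Eb-Gb-Bbb.
With the 43 figure the chord is in second inversion; from the bass Gb upward in close position it reads Gb-Bbb-C-Eb.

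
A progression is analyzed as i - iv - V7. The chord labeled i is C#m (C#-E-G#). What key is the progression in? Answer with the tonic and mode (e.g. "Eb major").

C# minor

The anchor chord is a minor triad on C#, labeled i.
If C# is scale degree 1 and the mode makes that degree carry a minor triad, the tonic is C# and the mode is minor.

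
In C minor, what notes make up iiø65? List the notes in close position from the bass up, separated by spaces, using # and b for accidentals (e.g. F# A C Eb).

In C minor, the supertonic is D, and the diatonic chord built there is a half-diminished seventh chord.
That chord is spelled D-F-Ab-C.
The figured bass 65 indicates first inversion, placing the third (F) in the bass: F-Ab-C-D.

F Ab C D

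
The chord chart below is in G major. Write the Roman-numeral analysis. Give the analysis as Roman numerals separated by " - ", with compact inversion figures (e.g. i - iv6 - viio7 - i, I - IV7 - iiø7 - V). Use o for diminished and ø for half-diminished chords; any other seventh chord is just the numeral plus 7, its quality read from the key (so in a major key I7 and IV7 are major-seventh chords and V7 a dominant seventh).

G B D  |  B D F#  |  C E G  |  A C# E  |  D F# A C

I - iii - IV - V/V - V7

G-B-D has root G, degree 1 in G major, so I.
B-D-F#: root B is the mediant; minor triad there is iii.
C-E-G: major triad on C = scale degree 4 → IV.
A-C#-E: a major triad on A, the applied dominant of V → V/V.
D-F#-A-C: dominant seventh chord on D = scale degree 5 → V7.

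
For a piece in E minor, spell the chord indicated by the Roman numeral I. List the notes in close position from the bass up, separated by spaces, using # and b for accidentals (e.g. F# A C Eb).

I is the major tonic (Picardy third), borrowed from the parallel major. In E minor that root is E.
So the chord is E-G#-B.

E G# B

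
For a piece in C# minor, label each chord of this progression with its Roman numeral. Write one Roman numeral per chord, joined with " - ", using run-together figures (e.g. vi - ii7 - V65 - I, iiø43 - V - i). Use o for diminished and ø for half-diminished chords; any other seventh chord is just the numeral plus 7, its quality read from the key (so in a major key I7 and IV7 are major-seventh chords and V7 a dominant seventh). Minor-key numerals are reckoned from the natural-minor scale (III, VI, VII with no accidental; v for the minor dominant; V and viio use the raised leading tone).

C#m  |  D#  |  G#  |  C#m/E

i - V/V - V - i6

C#m: minor triad on C# = scale degree 1 → i.
D#: a major triad on D#, the applied dominant of V → V/V.
G#: root G# is the dominant; major triad there is V.
C#m/E: root C# is the tonic; minor triad there is i6.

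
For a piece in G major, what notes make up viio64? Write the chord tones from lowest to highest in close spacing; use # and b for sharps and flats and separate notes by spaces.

C F# A

The numeral's case and figure indicate a diminished triad. In G major its root, scale degree 7, is F#.
That chord is spelled F#-A-C.
With the 64 figure the chord is in second inversion; from the bass C upward in close position it reads C-F#-A.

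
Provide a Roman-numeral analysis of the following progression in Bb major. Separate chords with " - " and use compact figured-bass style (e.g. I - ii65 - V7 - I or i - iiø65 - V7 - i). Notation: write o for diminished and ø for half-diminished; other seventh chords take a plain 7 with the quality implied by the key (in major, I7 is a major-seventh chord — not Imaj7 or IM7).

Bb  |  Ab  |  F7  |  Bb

I - bVII - V7 - I

Bb: major triad on Bb = scale degree 1 → I.
Ab: Ab with this quality isn't in the key; it's bVII, borrowed from the parallel minor.
F7 has root F, degree 5 in Bb major, so V7.
Bb: major triad on Bb = scale degree 1 → I.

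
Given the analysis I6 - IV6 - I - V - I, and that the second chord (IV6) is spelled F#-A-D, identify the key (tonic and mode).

A major

IV6 is given as F#-A-D — a major triad with root D.
Counting down 3 scale steps from D places the tonic on A; a major triad on degree 4 is diatonic only in major.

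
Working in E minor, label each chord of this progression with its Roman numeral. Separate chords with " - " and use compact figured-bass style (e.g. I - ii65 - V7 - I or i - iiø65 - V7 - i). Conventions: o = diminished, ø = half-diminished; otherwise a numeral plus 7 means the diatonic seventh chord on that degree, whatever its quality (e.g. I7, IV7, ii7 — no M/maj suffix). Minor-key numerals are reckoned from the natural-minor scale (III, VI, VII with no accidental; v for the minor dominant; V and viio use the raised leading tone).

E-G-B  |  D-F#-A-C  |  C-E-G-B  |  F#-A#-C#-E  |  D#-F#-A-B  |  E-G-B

i - VII7 - VI7 - V7/V - V65 - i

E-G-B: root E is the tonic; minor triad there is i.
D-F#-A-C has root D, degree 7 in E minor, so VII7.
C-E-G-B has root C, degree 6 in E minor, so VI7.
F#-A#-C#-E: a dominant seventh chord on F#, the applied dominant of V → V7/V.
D#-F#-A-B has root B, degree 5 in E minor, so V65.
E-G-B: root E is the tonic; minor triad there is i.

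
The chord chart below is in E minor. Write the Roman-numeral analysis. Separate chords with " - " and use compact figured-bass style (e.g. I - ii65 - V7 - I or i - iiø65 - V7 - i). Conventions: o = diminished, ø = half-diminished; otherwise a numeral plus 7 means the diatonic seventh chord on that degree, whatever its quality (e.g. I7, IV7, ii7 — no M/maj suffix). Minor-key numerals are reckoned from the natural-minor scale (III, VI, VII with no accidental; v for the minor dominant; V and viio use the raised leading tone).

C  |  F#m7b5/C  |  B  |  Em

C: root C is the submediant; major triad there is VI.
F#m7b5/C: root F# is the supertonic; half-diminished seventh chord there is iiø43.
B has root B, degree 5 in E minor, so V.
Em: minor triad on E = scale degree 1 → i.

VI - iiø43 - V - i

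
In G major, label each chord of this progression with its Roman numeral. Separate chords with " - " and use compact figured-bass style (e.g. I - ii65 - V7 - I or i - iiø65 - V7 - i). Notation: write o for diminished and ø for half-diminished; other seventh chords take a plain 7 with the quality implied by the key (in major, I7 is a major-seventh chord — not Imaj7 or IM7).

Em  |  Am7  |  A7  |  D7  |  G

vi - ii7 - V7/V - V7 - I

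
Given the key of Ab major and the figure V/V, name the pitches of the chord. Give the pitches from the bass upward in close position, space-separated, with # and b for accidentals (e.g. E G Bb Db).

The slash means an applied dominant: we want the dominant of V. In Ab major, V is Eb major, and its dominant is built on Bb.
Building a major triad on Bb gives Bb-D-F.

Bb D F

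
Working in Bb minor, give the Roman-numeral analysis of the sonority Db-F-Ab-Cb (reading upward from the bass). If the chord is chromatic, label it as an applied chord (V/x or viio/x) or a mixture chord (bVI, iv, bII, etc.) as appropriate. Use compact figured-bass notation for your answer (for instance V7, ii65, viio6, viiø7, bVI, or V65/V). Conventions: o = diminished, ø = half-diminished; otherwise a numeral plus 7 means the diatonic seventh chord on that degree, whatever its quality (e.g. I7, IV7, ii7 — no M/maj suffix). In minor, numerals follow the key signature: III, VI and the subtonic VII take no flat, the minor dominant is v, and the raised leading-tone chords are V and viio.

Stacked in thirds the chord is Db-F-Ab-Cb: a dominant seventh chord on Db.
Db is not a diatonic chord root with this quality in Bb minor, but it lies a perfect fifth above Gb (VI), so the chord functions as an applied dominant of VI.

V7/VI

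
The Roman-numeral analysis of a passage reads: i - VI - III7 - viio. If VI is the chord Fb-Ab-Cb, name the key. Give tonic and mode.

Ab minor

VI is given as Fb-Ab-Cb — a major triad with root Fb.
If Fb is scale degree 6 and the mode makes that degree carry a major triad, the tonic is Ab and the mode is minor.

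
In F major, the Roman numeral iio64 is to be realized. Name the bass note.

iio in F major has root G; the chord is G-Bb-Db.
The figure 64 means second inversion — the fifth is in the bass.

Db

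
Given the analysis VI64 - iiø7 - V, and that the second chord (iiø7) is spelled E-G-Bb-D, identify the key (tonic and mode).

D minor

The anchor chord is a half-diminished seventh chord on E, labeled iiø7.
Counting down one scale step from E places the tonic on D; a half-diminished seventh chord on degree 2 is diatonic only in minor.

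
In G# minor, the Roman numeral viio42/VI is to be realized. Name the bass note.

C

The applied chord viio42/VI is rooted on D#: D#-F#-A-C.
The figure 42 means third inversion — the seventh is in the bass.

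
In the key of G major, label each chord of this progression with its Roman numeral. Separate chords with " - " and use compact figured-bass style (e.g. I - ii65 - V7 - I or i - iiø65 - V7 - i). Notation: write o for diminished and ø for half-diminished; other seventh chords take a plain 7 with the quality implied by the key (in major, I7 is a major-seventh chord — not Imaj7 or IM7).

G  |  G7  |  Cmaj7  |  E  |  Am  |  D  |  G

I - V7/IV - IV7 - V/ii - ii - V - I

G: major triad on G = scale degree 1 → I.
G7: a dominant seventh chord on G, the applied dominant of IV → V7/IV.
Cmaj7: root C is the subdominant; major seventh chord there is IV7.
E is the secondary dominant of ii (major triad on E): V/ii.
Am: root A is the supertonic; minor triad there is ii.
D: major triad on D = scale degree 5 → V.
G: root G is the tonic; major triad there is I.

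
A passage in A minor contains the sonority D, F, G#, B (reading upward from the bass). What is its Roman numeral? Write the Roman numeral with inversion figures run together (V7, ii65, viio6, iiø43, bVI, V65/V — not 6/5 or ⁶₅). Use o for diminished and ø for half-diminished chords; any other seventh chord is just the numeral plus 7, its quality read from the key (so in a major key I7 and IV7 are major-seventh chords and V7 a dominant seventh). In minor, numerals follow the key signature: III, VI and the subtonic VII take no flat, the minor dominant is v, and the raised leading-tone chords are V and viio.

viio43

Stacked in thirds the chord is G#-B-D-F: a fully diminished seventh chord on G#.
G# is scale degree 7 in A minor, and a fully diminished seventh chord on that degree is written viio7.
With D in the bass the chord is in second inversion, so the figured bass is 43.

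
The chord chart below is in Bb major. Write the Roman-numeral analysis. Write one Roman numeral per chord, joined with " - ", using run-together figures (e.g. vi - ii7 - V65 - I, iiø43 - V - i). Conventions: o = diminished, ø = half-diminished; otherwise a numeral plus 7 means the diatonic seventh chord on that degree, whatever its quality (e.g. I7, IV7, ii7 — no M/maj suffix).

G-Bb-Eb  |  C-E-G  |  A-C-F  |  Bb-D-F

IV6 - V/V - V6 - I

G-Bb-Eb: major triad on Eb = scale degree 4 → IV6.
C-E-G: chromatic; C is V of V, so V/V.
A-C-F: major triad on F = scale degree 5 → V6.
Bb-D-F: major triad on Bb = scale degree 1 → I.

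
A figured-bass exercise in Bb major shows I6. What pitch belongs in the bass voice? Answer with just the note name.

I in Bb major has root Bb; the chord is Bb-D-F.
The figure 6 means first inversion — the third is in the bass.

D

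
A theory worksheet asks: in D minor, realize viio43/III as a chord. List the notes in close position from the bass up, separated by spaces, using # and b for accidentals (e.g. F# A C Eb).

Bb Db E G

viio43/III is a secondary leading-tone chord. The target III is F in D minor; the applied chord is rooted a semitone below, on E.
Building a fully diminished seventh chord on E gives E-G-Bb-Db.
The figured bass 43 indicates second inversion, placing the fifth (Bb) in the bass: Bb-Db-E-G.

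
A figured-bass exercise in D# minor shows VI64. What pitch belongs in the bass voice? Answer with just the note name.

F#

VI in D# minor has root B; the chord is B-D#-F#.
The figure 64 means second inversion — the fifth is in the bass.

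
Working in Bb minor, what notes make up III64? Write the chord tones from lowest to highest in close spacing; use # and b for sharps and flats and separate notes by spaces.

In Bb minor, scale degree 3 is Db, and the diatonic chord built there is a major triad.
That chord is spelled Db-F-Ab.
The figured bass 64 indicates second inversion, placing the fifth (Ab) in the bass: Ab-Db-F.

Ab Db F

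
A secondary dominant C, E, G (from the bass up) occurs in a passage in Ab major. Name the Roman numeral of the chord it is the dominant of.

The chord is a major triad on C.
A dominant resolves down a perfect fifth: C → F. In Ab major, F is scale degree 6, i.e. vi.

vi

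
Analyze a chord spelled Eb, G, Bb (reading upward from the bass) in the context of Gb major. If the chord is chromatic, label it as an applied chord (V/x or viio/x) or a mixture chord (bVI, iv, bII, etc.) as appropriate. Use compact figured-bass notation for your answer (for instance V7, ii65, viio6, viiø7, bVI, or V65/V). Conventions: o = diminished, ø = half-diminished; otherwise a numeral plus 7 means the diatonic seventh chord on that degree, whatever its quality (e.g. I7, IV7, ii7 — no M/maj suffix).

Stacked in thirds the chord is Eb-G-Bb: a major triad on Eb.
Eb is not a diatonic chord root with this quality in Gb major, but it lies a perfect fifth above Ab (ii), so the chord functions as an applied dominant of ii.

V/ii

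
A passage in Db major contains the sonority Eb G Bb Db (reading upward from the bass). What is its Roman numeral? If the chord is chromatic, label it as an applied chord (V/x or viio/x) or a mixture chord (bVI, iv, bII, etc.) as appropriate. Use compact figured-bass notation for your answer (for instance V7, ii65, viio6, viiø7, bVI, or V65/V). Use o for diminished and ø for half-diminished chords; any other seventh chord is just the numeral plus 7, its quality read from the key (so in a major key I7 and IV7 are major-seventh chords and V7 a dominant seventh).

The pitches Eb-G-Bb-Db form a dominant seventh chord rooted on Eb.
Eb is not a diatonic chord root with this quality in Db major, but it lies a perfect fifth above Ab (V), so the chord functions as an applied dominant of V.

V7/V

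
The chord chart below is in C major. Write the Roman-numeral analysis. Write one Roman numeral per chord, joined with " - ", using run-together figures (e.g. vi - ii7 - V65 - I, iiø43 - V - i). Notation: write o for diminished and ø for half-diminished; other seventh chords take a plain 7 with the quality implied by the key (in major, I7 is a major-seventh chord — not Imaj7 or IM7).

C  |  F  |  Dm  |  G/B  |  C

C: root C is the tonic; major triad there is I.
F: root F is the subdominant; major triad there is IV.
Dm has root D, degree 2 in C major, so ii.
G/B has root G, degree 5 in C major, so V6.
C: root C is the tonic; major triad there is I.

I - IV - ii - V6 - I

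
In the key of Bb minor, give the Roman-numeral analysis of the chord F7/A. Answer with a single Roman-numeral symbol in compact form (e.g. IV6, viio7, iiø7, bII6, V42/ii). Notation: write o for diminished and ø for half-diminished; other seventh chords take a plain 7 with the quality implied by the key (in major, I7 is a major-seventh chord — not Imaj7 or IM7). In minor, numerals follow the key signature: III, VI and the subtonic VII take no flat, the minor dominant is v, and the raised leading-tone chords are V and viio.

The pitches F-A-C-Eb form a dominant seventh chord rooted on F.
In Bb minor, F is the dominant; the diatonic dominant seventh chord there is V7.
With A in the bass the chord is in first inversion, so the figured bass is 65.

V65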